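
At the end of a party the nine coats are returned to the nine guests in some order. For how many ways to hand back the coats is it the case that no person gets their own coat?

133496

Use !n = (n-1)(!(n-1) + !(n-2)).
!9 = 8·(14833 + 1854) = 8·16687 = 133496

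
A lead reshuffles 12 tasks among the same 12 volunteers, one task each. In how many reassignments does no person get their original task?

176214841

The subfactorial !12 = [12!/e] (nearest integer).
12! = 479001600, and 479001600/e ≈ 176214840.93, so !12 = 176214841.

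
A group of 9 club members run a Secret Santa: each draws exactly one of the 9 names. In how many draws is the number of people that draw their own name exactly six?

168

Pick the 6 fixed positions: C(9,6) = 84 ways.
The remaining 3 must be deranged: !3 = 2.
Total: 84 × 2 = 168.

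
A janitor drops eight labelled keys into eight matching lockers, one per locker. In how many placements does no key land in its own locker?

Recurrence: !8 = 7·(!7 + !6).
!8 = 7·(1854 + 265) = 7·2119 = 14833

14833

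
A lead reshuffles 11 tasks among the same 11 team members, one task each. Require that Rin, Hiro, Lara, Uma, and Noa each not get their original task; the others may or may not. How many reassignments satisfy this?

25022880

Inclusion-exclusion on the 5 forbidden self-matches:
Σ_{j=0}^{5} (-1)^j C(5,j)(11-j)!
= C(5,0)·11! - C(5,1)·10! + C(5,2)·9! - C(5,3)·8! + C(5,4)·7! - C(5,5)·6!
= 39916800 - 18144000 + 3628800 - 403200 + 25200 - 720
= 25022880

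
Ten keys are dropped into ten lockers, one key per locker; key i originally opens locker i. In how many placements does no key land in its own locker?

1334961

Recurrence: !10 = 9·(!9 + !8).
!10 = 9·(133496 + 14833) = 9·148329 = 1334961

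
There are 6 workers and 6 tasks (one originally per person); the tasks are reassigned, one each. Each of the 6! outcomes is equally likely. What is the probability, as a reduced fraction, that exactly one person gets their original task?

11/30

Favorable outcomes: C(6,1)·!5 = 6·44 = 264.
Total outcomes: 6! = 720.
Probability = 264/720 = 11/30.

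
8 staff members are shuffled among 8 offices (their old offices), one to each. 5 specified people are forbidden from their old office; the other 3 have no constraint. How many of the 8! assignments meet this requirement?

21234

Inclusion-exclusion on the 5 forbidden self-matches:
Σ_{j=0}^{5} (-1)^j C(5,j)(8-j)!
= C(5,0)·8! - C(5,1)·7! + C(5,2)·6! - C(5,3)·5! + C(5,4)·4! - C(5,5)·3!
= 40320 - 25200 + 7200 - 1200 + 120 - 6
= 21234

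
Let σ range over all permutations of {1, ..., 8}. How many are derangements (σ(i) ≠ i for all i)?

The subfactorial !8 = [8!/e] (nearest integer).
8! = 40320, and 40320/e ≈ 14832.90, so !8 = 14833.

14833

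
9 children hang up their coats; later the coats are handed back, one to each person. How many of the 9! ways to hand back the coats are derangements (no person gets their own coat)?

133496

!9 = 9! · Σ_{k=0}^{9} (-1)^k/k!
= 9! - 9!/1! + 9!/2! - 9!/3! + 9!/4! - 9!/5! + 9!/6! - 9!/7! + 9!/8! - 9!/9!
= 362880 - 362880 + 181440 - 60480 + 15120 - 3024 + 504 - 72 + 9 - 1
= 133496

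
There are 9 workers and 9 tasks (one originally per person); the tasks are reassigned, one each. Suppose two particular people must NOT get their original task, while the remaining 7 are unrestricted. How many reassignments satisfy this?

Inclusion-exclusion on the 2 forbidden self-matches:
Σ_{j=0}^{2} (-1)^j C(2,j)(9-j)!
= C(2,0)·9! - C(2,1)·8! + C(2,2)·7!
= 362880 - 80640 + 5040
= 287280

287280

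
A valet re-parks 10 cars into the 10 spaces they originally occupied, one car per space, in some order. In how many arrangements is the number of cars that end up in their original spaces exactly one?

1334960

Choose which one of the 10 is fixed: C(10,1) = 10.
The remaining 9 must be deranged: !9 = 133496.
Total: 10 × 133496 = 1334960.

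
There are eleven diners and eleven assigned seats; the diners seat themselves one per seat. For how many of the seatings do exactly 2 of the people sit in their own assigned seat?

7342280

Choose which 2 of the 11 are fixed: C(11,2) = 55.
The other 9 form a derangement: !9 = 133496.
Total: 55 × 133496 = 7342280.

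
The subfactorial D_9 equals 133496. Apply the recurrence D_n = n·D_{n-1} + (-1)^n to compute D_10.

D_10 = 10·133496 + 1 = 1334961.

1334961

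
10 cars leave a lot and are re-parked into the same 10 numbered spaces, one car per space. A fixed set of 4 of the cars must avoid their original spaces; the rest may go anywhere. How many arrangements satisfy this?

Inclusion-exclusion on the 4 forbidden self-matches:
Σ_{j=0}^{4} (-1)^j C(4,j)(10-j)!
= C(4,0)·10! - C(4,1)·9! + C(4,2)·8! - C(4,3)·7! + C(4,4)·6!
= 3628800 - 1451520 + 241920 - 20160 + 720
= 2399760

2399760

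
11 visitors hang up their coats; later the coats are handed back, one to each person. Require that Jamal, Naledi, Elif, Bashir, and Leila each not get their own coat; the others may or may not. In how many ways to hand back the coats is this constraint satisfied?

25022880

Let A_j be the event that the j-th constrained one is fixed. By inclusion-exclusion over the 5 events:
Σ_{j=0}^{5} (-1)^j C(5,j)(11-j)!
= C(5,0)·11! - C(5,1)·10! + C(5,2)·9! - C(5,3)·8! + C(5,4)·7! - C(5,5)·6!
= 39916800 - 18144000 + 3628800 - 403200 + 25200 - 720
= 25022880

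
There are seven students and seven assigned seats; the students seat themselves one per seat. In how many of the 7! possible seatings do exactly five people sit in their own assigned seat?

21

Pick the 5 fixed positions: C(7,5) = 21 ways.
The other 2 form a derangement: !2 = 1.
Total: 21 × 1 = 21.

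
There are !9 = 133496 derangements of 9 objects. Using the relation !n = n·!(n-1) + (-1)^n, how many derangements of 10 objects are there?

1334961

!10 = 10·133496 + 1 = 1334961.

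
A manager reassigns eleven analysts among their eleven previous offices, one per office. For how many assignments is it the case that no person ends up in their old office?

14684570

Use !n = (n-1)(!(n-1) + !(n-2)).
!11 = 10·(1334961 + 133496) = 10·1468457 = 14684570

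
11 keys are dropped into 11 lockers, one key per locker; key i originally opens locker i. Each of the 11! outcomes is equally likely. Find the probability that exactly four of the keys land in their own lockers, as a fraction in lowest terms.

Favorable outcomes: C(11,4)·!7 = 330·1854 = 611820.
Total outcomes: 11! = 39916800.
Probability = 611820/39916800 = 103/6720.

103/6720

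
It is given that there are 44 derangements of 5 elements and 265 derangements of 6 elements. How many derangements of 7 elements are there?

D_7 = (7-1)·(D_6 + D_5) = 6·(265 + 44) = 6·309 = 1854.

1854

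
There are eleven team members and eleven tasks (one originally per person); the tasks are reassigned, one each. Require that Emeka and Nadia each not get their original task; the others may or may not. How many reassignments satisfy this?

Let A_j be the event that the j-th constrained one is fixed. By inclusion-exclusion over the 2 events:
Σ_{j=0}^{2} (-1)^j C(2,j)(11-j)!
= C(2,0)·11! - C(2,1)·10! + C(2,2)·9!
= 39916800 - 7257600 + 362880
= 33022080

33022080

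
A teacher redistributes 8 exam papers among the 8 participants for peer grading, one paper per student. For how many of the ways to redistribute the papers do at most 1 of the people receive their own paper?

29665

Sum C(8,i)·!(8-i) for i = 0..1:
  i=0: C(8,0)·!8 = 1·14833 = 14833
  i=1: C(8,1)·!7 = 8·1854 = 14832
Total = 29665.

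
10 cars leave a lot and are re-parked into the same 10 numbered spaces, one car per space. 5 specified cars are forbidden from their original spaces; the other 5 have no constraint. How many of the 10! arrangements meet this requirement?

Let A_j be the event that the j-th constrained one is fixed. By inclusion-exclusion over the 5 events:
Σ_{j=0}^{5} (-1)^j C(5,j)(10-j)!
= C(5,0)·10! - C(5,1)·9! + C(5,2)·8! - C(5,3)·7! + C(5,4)·6! - C(5,5)·5!
= 3628800 - 1814400 + 403200 - 50400 + 3600 - 120
= 2170680

2170680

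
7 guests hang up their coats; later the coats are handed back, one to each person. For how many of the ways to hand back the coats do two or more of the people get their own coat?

1331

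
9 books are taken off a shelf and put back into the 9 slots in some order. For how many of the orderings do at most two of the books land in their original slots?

# with exactly i fixed is C(9,i)·!(9-i); sum over i=0..2:
  i=0: C(9,0)·!9 = 1·133496 = 133496
  i=1: C(9,1)·!8 = 9·14833 = 133497
  i=2: C(9,2)·!7 = 36·1854 = 66744
Total = 333737.

333737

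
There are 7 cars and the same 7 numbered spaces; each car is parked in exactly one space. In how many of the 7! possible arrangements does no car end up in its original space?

The subfactorial !7 = [7!/e] (nearest integer).
7! = 5040, and 5040/e ≈ 1854.11, so !7 = 1854.

1854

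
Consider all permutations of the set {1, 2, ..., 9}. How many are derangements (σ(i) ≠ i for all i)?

133496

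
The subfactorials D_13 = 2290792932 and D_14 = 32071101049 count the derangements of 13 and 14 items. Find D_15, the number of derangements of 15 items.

481066515734

D_15 = (15-1)·(D_14 + D_13) = 14·(32071101049 + 2290792932) = 14·34361893981 = 481066515734.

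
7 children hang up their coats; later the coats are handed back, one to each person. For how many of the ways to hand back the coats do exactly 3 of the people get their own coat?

Pick the 3 fixed positions: C(7,3) = 35 ways.
The other 4 form a derangement: !4 = 9.
Total: 35 × 9 = 315.

315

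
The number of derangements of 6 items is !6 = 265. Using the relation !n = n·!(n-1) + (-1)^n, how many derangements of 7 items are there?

1854

!7 = 7·265 - 1 = 1854.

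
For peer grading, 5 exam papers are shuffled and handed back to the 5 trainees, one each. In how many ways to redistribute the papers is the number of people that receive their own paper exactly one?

45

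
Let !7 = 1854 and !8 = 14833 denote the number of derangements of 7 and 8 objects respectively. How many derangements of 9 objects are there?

!9 = (9-1)·(!8 + !7) = 8·(14833 + 1854) = 8·16687 = 133496.

133496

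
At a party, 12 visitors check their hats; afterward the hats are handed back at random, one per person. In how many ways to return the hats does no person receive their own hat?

Use !n = (n-1)(!(n-1) + !(n-2)).
!12 = 11·(14684570 + 1334961) = 11·16019531 = 176214841

176214841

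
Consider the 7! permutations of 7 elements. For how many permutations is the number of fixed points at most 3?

4948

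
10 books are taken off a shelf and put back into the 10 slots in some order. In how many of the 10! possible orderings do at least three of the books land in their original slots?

291394

Sum C(10,i)·!(10-i) for i = 3..10:
  i=3: C(10,3)·!7 = 120·1854 = 222480
  i=4: C(10,4)·!6 = 210·265 = 55650
  i=5: C(10,5)·!5 = 252·44 = 11088
  i=6: C(10,6)·!4 = 210·9 = 1890
  i=7: C(10,7)·!3 = 120·2 = 240
  i=8: C(10,8)·!2 = 45·1 = 45
  i=9: C(10,9)·!1 = 10·0 = 0
  i=10: C(10,10)·!0 = 1·1 = 1
Total = 291394.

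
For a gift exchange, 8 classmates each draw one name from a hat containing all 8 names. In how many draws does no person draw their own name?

14833

By inclusion-exclusion, !8 = Σ (-1)^k · 8!/k! for k=0..8
= 8! - 8!/1! + 8!/2! - 8!/3! + 8!/4! - 8!/5! + 8!/6! - 8!/7! + 8!/8!
= 40320 - 40320 + 20160 - 6720 + 1680 - 336 + 56 - 8 + 1
= 14833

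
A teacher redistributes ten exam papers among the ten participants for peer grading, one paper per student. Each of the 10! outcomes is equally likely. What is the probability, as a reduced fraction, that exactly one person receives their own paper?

Favorable outcomes: C(10,1)·!9 = 10·133496 = 1334960.
Total outcomes: 10! = 3628800.
Probability = 1334960/3628800 = 16687/45360.

16687/45360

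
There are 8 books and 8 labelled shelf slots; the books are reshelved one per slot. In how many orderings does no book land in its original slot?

Use !n = (n-1)(!(n-1) + !(n-2)).
!8 = 7·(1854 + 265) = 7·2119 = 14833

14833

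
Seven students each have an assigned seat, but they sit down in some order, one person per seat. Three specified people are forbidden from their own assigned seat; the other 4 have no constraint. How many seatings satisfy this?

Inclusion-exclusion on the 3 forbidden self-matches:
Σ_{j=0}^{3} (-1)^j C(3,j)(7-j)!
= C(3,0)·7! - C(3,1)·6! + C(3,2)·5! - C(3,3)·4!
= 5040 - 2160 + 360 - 24
= 3216

3216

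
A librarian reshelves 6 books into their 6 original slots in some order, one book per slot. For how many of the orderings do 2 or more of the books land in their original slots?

191

# with exactly i fixed is C(6,i)·!(6-i); sum over i=2..6:
  i=2: C(6,2)·!4 = 15·9 = 135
  i=3: C(6,3)·!3 = 20·2 = 40
  i=4: C(6,4)·!2 = 15·1 = 15
  i=5: C(6,5)·!1 = 6·0 = 0
  i=6: C(6,6)·!0 = 1·1 = 1
Total = 191.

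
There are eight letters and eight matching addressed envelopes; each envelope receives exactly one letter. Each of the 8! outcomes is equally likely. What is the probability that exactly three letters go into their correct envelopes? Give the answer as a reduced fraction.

Favorable outcomes: C(8,3)·!5 = 56·44 = 2464.
Total outcomes: 8! = 40320.
Probability = 2464/40320 = 11/180.

11/180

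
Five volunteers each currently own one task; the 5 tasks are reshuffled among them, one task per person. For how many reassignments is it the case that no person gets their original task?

44

Recurrence: !5 = 4·(!4 + !3).
!5 = 4·(9 + 2) = 4·11 = 44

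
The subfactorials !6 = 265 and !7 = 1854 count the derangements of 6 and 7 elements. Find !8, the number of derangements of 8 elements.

14833

!8 = (8-1)·(!7 + !6) = 7·(1854 + 265) = 7·2119 = 14833.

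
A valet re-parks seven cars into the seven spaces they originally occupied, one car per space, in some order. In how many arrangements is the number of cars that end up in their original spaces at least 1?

3186

Sum C(7,i)·!(7-i) for i = 1..7:
  i=1: C(7,1)·!6 = 7·265 = 1855
  i=2: C(7,2)·!5 = 21·44 = 924
  i=3: C(7,3)·!4 = 35·9 = 315
  i=4: C(7,4)·!3 = 35·2 = 70
  i=5: C(7,5)·!2 = 21·1 = 21
  i=6: C(7,6)·!1 = 7·0 = 0
  i=7: C(7,7)·!0 = 1·1 = 1
Total = 3186.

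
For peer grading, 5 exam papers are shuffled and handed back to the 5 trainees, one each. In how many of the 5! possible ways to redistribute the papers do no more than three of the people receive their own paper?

# with exactly i fixed is C(5,i)·!(5-i); sum over i=0..3:
  i=0: C(5,0)·!5 = 1·44 = 44
  i=1: C(5,1)·!4 = 5·9 = 45
  i=2: C(5,2)·!3 = 10·2 = 20
  i=3: C(5,3)·!2 = 10·1 = 10
Total = 119.

119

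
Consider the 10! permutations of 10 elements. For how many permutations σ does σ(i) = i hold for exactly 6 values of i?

1890

Pick the 6 fixed positions: C(10,6) = 210 ways.
The remaining 4 must be deranged: !4 = 9.
Total: 210 × 9 = 1890.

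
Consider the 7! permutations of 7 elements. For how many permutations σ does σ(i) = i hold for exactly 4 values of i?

70

Pick the 4 fixed positions: C(7,4) = 35 ways.
The other 3 form a derangement: !3 = 2.
Total: 35 × 2 = 70.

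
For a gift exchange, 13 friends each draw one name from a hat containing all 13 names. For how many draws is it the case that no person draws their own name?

Use !n = (n-1)(!(n-1) + !(n-2)).
!13 = 12·(176214841 + 14684570) = 12·190899411 = 2290792932

2290792932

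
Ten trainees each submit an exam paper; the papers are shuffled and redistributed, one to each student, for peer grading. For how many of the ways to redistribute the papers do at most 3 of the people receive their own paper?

Sum C(10,i)·!(10-i) for i = 0..3:
  i=0: C(10,0)·!10 = 1·1334961 = 1334961
  i=1: C(10,1)·!9 = 10·133496 = 1334960
  i=2: C(10,2)·!8 = 45·14833 = 667485
  i=3: C(10,3)·!7 = 120·1854 = 222480
Total = 3559886.

3559886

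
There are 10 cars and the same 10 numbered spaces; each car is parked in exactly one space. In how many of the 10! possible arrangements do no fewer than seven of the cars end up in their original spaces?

286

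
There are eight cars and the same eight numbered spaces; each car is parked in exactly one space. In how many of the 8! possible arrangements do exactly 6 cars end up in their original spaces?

Pick the 6 fixed positions: C(8,6) = 28 ways.
The other 2 form a derangement: !2 = 1.
Total: 28 × 1 = 28.

28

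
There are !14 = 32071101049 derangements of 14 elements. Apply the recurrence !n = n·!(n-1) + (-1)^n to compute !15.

!15 = 15·32071101049 - 1 = 481066515734.

481066515734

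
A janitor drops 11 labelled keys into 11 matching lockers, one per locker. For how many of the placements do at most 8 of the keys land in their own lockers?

39916744

# with exactly i fixed is C(11,i)·!(11-i); sum over i=0..8:
  i=0: C(11,0)·!11 = 1·14684570 = 14684570
  i=1: C(11,1)·!10 = 11·1334961 = 14684571
  i=2: C(11,2)·!9 = 55·133496 = 7342280
  i=3: C(11,3)·!8 = 165·14833 = 2447445
  i=4: C(11,4)·!7 = 330·1854 = 611820
  i=5: C(11,5)·!6 = 462·265 = 122430
  i=6: C(11,6)·!5 = 462·44 = 20328
  i=7: C(11,7)·!4 = 330·9 = 2970
  i=8: C(11,8)·!3 = 165·2 = 330
Total = 39916744.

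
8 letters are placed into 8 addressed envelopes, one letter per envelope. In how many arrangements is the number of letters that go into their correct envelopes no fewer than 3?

3235

# with exactly i fixed is C(8,i)·!(8-i); sum over i=3..8:
  i=3: C(8,3)·!5 = 56·44 = 2464
  i=4: C(8,4)·!4 = 70·9 = 630
  i=5: C(8,5)·!3 = 56·2 = 112
  i=6: C(8,6)·!2 = 28·1 = 28
  i=7: C(8,7)·!1 = 8·0 = 0
  i=8: C(8,8)·!0 = 1·1 = 1
Total = 3235.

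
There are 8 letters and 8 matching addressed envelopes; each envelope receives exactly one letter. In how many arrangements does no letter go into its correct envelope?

Use !n = (n-1)(!(n-1) + !(n-2)).
!8 = 7·(1854 + 265) = 7·2119 = 14833

14833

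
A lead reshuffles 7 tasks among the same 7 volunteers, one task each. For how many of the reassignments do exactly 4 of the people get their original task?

70

Choose which 4 of the 7 are fixed: C(7,4) = 35.
The remaining 3 must be deranged: !3 = 2.
Total: 35 × 2 = 70.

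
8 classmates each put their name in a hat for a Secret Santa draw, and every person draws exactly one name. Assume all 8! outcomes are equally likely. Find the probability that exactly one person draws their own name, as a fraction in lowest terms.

Favorable outcomes: C(8,1)·!7 = 8·1854 = 14832.
Total outcomes: 8! = 40320.
Probability = 14832/40320 = 103/280.

103/280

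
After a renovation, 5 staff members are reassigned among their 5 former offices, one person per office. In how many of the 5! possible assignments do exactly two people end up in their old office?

20

Pick the 2 fixed positions: C(5,2) = 10 ways.
The other 3 form a derangement: !3 = 2.
Total: 10 × 2 = 20.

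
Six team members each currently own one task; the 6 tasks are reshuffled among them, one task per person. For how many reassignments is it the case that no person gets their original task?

265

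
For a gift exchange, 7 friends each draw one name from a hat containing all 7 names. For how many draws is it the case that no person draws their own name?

1854

!7 = 7! · Σ_{k=0}^{7} (-1)^k/k!
= 7! - 7!/1! + 7!/2! - 7!/3! + 7!/4! - 7!/5! + 7!/6! - 7!/7!
= 5040 - 5040 + 2520 - 840 + 210 - 42 + 7 - 1
= 1854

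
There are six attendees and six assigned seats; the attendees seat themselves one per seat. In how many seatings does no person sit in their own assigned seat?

!6 = 6! · Σ_{k=0}^{6} (-1)^k/k!
= 6! - 6!/1! + 6!/2! - 6!/3! + 6!/4! - 6!/5! + 6!/6!
= 720 - 720 + 360 - 120 + 30 - 6 + 1
= 265

265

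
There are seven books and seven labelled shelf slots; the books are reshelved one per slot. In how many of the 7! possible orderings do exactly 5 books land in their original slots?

21

Choose which 5 of the 7 are fixed: C(7,5) = 21.
The other 2 form a derangement: !2 = 1.
Total: 21 × 1 = 21.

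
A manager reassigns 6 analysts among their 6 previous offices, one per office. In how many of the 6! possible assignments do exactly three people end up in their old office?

Choose which 3 of the 6 are fixed: C(6,3) = 20.
The other 3 form a derangement: !3 = 2.
Total: 20 × 2 = 40.

40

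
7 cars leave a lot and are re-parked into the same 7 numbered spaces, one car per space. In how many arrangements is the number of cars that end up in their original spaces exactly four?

70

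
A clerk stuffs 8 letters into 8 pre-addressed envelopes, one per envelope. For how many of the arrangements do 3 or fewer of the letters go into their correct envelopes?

Sum C(8,i)·!(8-i) for i = 0..3:
  i=0: C(8,0)·!8 = 1·14833 = 14833
  i=1: C(8,1)·!7 = 8·1854 = 14832
  i=2: C(8,2)·!6 = 28·265 = 7420
  i=3: C(8,3)·!5 = 56·44 = 2464
Total = 39549.

39549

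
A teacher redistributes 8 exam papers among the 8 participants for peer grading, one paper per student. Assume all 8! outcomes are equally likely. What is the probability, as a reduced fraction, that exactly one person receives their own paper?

103/280

Favorable outcomes: C(8,1)·!7 = 8·1854 = 14832.
Total outcomes: 8! = 40320.
Probability = 14832/40320 = 103/280.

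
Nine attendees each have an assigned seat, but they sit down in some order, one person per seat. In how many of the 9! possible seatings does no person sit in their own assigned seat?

133496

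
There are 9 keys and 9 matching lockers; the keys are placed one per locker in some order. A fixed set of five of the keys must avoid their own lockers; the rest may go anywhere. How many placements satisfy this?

Let A_j be the event that the j-th constrained one is fixed. By inclusion-exclusion over the 5 events:
Σ_{j=0}^{5} (-1)^j C(5,j)(9-j)!
= C(5,0)·9! - C(5,1)·8! + C(5,2)·7! - C(5,3)·6! + C(5,4)·5! - C(5,5)·4!
= 362880 - 201600 + 50400 - 7200 + 600 - 24
= 205056

205056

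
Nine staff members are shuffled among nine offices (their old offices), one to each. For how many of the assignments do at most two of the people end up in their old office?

Sum C(9,i)·!(9-i) for i = 0..2:
  i=0: C(9,0)·!9 = 1·133496 = 133496
  i=1: C(9,1)·!8 = 9·14833 = 133497
  i=2: C(9,2)·!7 = 36·1854 = 66744
Total = 333737.

333737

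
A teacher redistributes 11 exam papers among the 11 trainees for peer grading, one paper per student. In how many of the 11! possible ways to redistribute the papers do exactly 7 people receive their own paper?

2970

Choose which 7 of the 11 are fixed: C(11,7) = 330.
The remaining 4 must be deranged: !4 = 9.
Total: 330 × 9 = 2970.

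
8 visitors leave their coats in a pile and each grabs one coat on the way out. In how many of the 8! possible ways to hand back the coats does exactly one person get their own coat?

14832

Pick the single fixed position: C(8,1) = 8 ways.
The other 7 form a derangement: !7 = 1854.
Total: 8 × 1854 = 14832.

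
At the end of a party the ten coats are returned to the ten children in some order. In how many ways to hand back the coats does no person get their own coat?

1334961

Recurrence: !10 = 10·!9 + (-1)^10.
!10 = 10·133496 + 1 = 1334961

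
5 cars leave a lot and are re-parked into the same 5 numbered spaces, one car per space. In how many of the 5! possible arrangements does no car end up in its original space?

The number of derangements of 5 is !5 = Σ_{k=0}^{5} (-1)^k·5!/k!
= 5! - 5!/1! + 5!/2! - 5!/3! + 5!/4! - 5!/5!
= 120 - 120 + 60 - 20 + 5 - 1
= 44

44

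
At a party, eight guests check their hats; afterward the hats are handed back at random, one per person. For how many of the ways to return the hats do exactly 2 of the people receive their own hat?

Pick the 2 fixed positions: C(8,2) = 28 ways.
The other 6 form a derangement: !6 = 265.
Total: 28 × 265 = 7420.

7420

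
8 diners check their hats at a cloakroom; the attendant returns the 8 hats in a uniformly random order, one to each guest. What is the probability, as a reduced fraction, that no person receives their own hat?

2119/5760

Favorable outcomes: !8 = 14833.
Total outcomes: 8! = 40320.
Probability = 14833/40320 = 2119/5760.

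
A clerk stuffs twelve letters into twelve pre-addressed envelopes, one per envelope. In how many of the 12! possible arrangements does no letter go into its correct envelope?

176214841

The number of derangements of 12 is !12 = Σ_{k=0}^{12} (-1)^k·12!/k!
= 12! - 12!/1! + 12!/2! - 12!/3! + 12!/4! - 12!/5! + 12!/6! - 12!/7! + 12!/8! - 12!/9! + 12!/10! - 12!/11! + 12!/12!
= 479001600 - 479001600 + 239500800 - 79833600 + 19958400 - 3991680 + 665280 - 95040 + 11880 - 1320 + 132 - 12 + 1
= 176214841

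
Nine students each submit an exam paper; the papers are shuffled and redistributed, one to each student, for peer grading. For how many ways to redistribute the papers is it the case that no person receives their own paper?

133496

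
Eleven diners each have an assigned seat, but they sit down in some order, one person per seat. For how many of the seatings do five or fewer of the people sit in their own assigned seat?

39893116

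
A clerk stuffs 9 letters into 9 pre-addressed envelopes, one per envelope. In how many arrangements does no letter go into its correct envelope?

133496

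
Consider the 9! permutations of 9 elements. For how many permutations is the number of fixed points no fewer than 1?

229384

# with exactly i fixed is C(9,i)·!(9-i); sum over i=1..9:
  i=1: C(9,1)·!8 = 9·14833 = 133497
  i=2: C(9,2)·!7 = 36·1854 = 66744
  i=3: C(9,3)·!6 = 84·265 = 22260
  i=4: C(9,4)·!5 = 126·44 = 5544
  i=5: C(9,5)·!4 = 126·9 = 1134
  i=6: C(9,6)·!3 = 84·2 = 168
  i=7: C(9,7)·!2 = 36·1 = 36
  i=8: C(9,8)·!1 = 9·0 = 0
  i=9: C(9,9)·!0 = 1·1 = 1
Total = 229384.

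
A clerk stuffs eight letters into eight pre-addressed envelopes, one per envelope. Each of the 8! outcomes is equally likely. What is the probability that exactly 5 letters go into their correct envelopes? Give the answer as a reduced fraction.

1/360

Favorable outcomes: C(8,5)·!3 = 56·2 = 112.
Total outcomes: 8! = 40320.
Probability = 112/40320 = 1/360.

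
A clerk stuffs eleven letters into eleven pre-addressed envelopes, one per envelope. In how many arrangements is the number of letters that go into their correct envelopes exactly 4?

Choose which 4 of the 11 are fixed: C(11,4) = 330.
The remaining 7 must be deranged: !7 = 1854.
Total: 330 × 1854 = 611820.

611820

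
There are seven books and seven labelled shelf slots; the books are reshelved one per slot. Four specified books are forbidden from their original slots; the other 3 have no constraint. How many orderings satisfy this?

2790

Let A_j be the event that the j-th constrained one is fixed. By inclusion-exclusion over the 4 events:
Σ_{j=0}^{4} (-1)^j C(4,j)(7-j)!
= C(4,0)·7! - C(4,1)·6! + C(4,2)·5! - C(4,3)·4! + C(4,4)·3!
= 5040 - 2880 + 720 - 96 + 6
= 2790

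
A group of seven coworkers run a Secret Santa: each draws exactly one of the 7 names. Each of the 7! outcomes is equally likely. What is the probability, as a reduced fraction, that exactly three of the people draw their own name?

1/16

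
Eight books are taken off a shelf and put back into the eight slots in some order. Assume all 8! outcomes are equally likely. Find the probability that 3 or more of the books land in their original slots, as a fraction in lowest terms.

647/8064

Favorable outcomes: Σ_{i≥3} C(8,i)·!(8-i) = 56·44 + 70·9 + 56·2 + 28·1 + 8·0 + 1·1 = 3235.
Total outcomes: 8! = 40320.
Probability = 3235/40320 = 647/8064.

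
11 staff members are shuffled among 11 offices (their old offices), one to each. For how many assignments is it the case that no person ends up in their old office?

Recurrence: !11 = 11·!10 + (-1)^11.
!11 = 11·1334961 - 1 = 14684570

14684570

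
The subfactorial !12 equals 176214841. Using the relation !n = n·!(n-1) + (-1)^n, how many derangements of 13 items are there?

2290792932

!13 = 13·176214841 - 1 = 2290792932.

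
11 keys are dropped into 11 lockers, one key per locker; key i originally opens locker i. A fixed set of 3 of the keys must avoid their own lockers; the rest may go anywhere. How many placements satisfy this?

Let A_j be the event that the j-th constrained one is fixed. By inclusion-exclusion over the 3 events:
Σ_{j=0}^{3} (-1)^j C(3,j)(11-j)!
= C(3,0)·11! - C(3,1)·10! + C(3,2)·9! - C(3,3)·8!
= 39916800 - 10886400 + 1088640 - 40320
= 30078720

30078720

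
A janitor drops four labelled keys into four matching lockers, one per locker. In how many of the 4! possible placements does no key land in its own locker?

9

The subfactorial !4 = [4!/e] (nearest integer).
4! = 24, and 24/e ≈ 8.83, so !4 = 9.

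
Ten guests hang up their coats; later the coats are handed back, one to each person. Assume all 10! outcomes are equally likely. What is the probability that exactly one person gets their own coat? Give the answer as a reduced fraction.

16687/45360

Favorable outcomes: C(10,1)·!9 = 10·133496 = 1334960.
Total outcomes: 10! = 3628800.
Probability = 1334960/3628800 = 16687/45360.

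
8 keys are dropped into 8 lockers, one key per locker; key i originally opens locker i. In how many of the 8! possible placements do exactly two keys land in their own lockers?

Pick the 2 fixed positions: C(8,2) = 28 ways.
The other 6 form a derangement: !6 = 265.
Total: 28 × 265 = 7420.

7420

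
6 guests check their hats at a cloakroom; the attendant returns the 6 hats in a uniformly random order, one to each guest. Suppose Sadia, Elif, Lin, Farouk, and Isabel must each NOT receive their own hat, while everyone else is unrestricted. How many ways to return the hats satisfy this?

Let A_j be the event that the j-th constrained one is fixed. By inclusion-exclusion over the 5 events:
Σ_{j=0}^{5} (-1)^j C(5,j)(6-j)!
= C(5,0)·6! - C(5,1)·5! + C(5,2)·4! - C(5,3)·3! + C(5,4)·2! - C(5,5)·1!
= 720 - 600 + 240 - 60 + 10 - 1
= 309

309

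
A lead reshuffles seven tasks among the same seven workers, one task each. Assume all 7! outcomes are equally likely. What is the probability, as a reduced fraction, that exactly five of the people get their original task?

Favorable outcomes: C(7,5)·!2 = 21·1 = 21.
Total outcomes: 7! = 5040.
Probability = 21/5040 = 1/240.

1/240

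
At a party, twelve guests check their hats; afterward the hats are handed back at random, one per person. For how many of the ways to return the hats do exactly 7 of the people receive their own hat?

Pick the 7 fixed positions: C(12,7) = 792 ways.
The remaining 5 must be deranged: !5 = 44.
Total: 792 × 44 = 34848.

34848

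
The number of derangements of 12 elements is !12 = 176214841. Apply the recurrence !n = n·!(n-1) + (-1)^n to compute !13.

!13 = 13·176214841 - 1 = 2290792932.

2290792932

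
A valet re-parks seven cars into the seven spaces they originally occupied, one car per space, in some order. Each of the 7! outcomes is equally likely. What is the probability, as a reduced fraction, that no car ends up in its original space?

103/280

Favorable outcomes: !7 = 1854.
Total outcomes: 7! = 5040.
Probability = 1854/5040 = 103/280.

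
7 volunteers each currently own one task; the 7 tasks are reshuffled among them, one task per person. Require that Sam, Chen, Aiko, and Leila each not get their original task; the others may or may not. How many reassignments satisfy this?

2790

Inclusion-exclusion on the 4 forbidden self-matches:
Σ_{j=0}^{4} (-1)^j C(4,j)(7-j)!
= C(4,0)·7! - C(4,1)·6! + C(4,2)·5! - C(4,3)·4! + C(4,4)·3!
= 5040 - 2880 + 720 - 96 + 6
= 2790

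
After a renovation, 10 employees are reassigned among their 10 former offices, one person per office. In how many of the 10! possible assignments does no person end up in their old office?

The number of derangements of 10 is !10 = Σ_{k=0}^{10} (-1)^k·10!/k!
= 10! - 10!/1! + 10!/2! - 10!/3! + 10!/4! - 10!/5! + 10!/6! - 10!/7! + 10!/8! - 10!/9! + 10!/10!
= 3628800 - 3628800 + 1814400 - 604800 + 151200 - 30240 + 5040 - 720 + 90 - 10 + 1
= 1334961

1334961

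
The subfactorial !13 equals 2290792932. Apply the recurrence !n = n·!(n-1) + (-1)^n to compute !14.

32071101049

!14 = 14·2290792932 + 1 = 32071101049.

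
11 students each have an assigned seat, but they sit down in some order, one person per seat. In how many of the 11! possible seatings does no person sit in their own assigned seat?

!11 = 11! · Σ_{k=0}^{11} (-1)^k/k!
= 11! - 11!/1! + 11!/2! - 11!/3! + 11!/4! - 11!/5! + 11!/6! - 11!/7! + 11!/8! - 11!/9! + 11!/10! - 11!/11!
= 39916800 - 39916800 + 19958400 - 6652800 + 1663200 - 332640 + 55440 - 7920 + 990 - 110 + 11 - 1
= 14684570

14684570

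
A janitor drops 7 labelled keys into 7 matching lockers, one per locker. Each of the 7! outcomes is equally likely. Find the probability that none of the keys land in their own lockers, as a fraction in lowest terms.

103/280

Favorable outcomes: !7 = 1854.
Total outcomes: 7! = 5040.
Probability = 1854/5040 = 103/280.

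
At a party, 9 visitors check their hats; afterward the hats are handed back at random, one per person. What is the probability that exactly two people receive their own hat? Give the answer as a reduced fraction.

Favorable outcomes: C(9,2)·!7 = 36·1854 = 66744.
Total outcomes: 9! = 362880.
Probability = 66744/362880 = 103/560.

103/560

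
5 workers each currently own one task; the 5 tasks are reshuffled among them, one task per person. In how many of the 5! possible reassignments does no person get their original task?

The subfactorial !5 = [5!/e] (nearest integer).
5! = 120, and 120/e ≈ 44.15, so !5 = 44.

44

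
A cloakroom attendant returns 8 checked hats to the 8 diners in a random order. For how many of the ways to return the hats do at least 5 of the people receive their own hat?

# with exactly i fixed is C(8,i)·!(8-i); sum over i=5..8:
  i=5: C(8,5)·!3 = 56·2 = 112
  i=6: C(8,6)·!2 = 28·1 = 28
  i=7: C(8,7)·!1 = 8·0 = 0
  i=8: C(8,8)·!0 = 1·1 = 1
Total = 141.

141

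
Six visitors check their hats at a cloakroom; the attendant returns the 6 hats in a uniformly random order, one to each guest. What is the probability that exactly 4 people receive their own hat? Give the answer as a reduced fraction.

1/48

Favorable outcomes: C(6,4)·!2 = 15·1 = 15.
Total outcomes: 6! = 720.
Probability = 15/720 = 1/48.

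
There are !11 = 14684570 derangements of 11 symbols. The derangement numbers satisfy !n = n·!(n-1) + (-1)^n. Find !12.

176214841

!12 = 12·14684570 + 1 = 176214841.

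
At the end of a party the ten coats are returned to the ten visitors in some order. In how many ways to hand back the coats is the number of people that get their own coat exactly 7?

240

Pick the 7 fixed positions: C(10,7) = 120 ways.
The other 3 form a derangement: !3 = 2.
Total: 120 × 2 = 240.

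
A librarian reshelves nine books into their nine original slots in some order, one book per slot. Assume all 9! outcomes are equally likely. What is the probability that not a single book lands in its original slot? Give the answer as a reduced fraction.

Favorable outcomes: !9 = 133496.
Total outcomes: 9! = 362880.
Probability = 133496/362880 = 16687/45360.

16687/45360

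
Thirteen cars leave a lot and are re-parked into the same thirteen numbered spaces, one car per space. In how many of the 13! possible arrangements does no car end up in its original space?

!13 is the nearest integer to 13!/e.
13! = 6227020800, and 6227020800/e ≈ 2290792932.07, so !13 = 2290792932.

2290792932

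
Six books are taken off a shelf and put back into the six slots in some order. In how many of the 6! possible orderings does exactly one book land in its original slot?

264

Pick the single fixed position: C(6,1) = 6 ways.
The other 5 form a derangement: !5 = 44.
Total: 6 × 44 = 264.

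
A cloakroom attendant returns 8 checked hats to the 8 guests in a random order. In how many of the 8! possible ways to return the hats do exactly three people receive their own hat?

2464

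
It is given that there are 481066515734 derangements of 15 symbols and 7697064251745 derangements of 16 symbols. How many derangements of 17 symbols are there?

130850092279664

!17 = (17-1)·(!16 + !15) = 16·(7697064251745 + 481066515734) = 16·8178130767479 = 130850092279664.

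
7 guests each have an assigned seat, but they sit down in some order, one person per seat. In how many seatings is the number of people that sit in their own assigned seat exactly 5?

21

Pick the 5 fixed positions: C(7,5) = 21 ways.
The remaining 2 must be deranged: !2 = 1.
Total: 21 × 1 = 21.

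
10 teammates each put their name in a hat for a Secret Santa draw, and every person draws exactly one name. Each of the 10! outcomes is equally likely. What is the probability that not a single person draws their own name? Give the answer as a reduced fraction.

16481/44800

Favorable outcomes: !10 = 1334961.
Total outcomes: 10! = 3628800.
Probability = 1334961/3628800 = 16481/44800.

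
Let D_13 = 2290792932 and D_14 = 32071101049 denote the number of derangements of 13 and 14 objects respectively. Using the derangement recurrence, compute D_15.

481066515734

D_15 = (15-1)·(D_14 + D_13) = 14·(32071101049 + 2290792932) = 14·34361893981 = 481066515734.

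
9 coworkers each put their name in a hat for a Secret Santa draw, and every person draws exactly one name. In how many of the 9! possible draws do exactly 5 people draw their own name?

1134

Pick the 5 fixed positions: C(9,5) = 126 ways.
The remaining 4 must be deranged: !4 = 9.
Total: 126 × 9 = 1134.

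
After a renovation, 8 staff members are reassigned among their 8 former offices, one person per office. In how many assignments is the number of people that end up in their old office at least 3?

Sum C(8,i)·!(8-i) for i = 3..8:
  i=3: C(8,3)·!5 = 56·44 = 2464
  i=4: C(8,4)·!4 = 70·9 = 630
  i=5: C(8,5)·!3 = 56·2 = 112
  i=6: C(8,6)·!2 = 28·1 = 28
  i=7: C(8,7)·!1 = 8·0 = 0
  i=8: C(8,8)·!0 = 1·1 = 1
Total = 3235.

3235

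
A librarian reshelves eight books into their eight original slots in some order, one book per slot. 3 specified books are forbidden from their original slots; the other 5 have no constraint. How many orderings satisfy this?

Inclusion-exclusion on the 3 forbidden self-matches:
Σ_{j=0}^{3} (-1)^j C(3,j)(8-j)!
= C(3,0)·8! - C(3,1)·7! + C(3,2)·6! - C(3,3)·5!
= 40320 - 15120 + 2160 - 120
= 27240

27240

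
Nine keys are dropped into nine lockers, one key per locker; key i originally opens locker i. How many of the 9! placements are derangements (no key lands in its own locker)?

133496

Use !n = n·!(n-1) + (-1)^n.
!9 = 9·14833 - 1 = 133496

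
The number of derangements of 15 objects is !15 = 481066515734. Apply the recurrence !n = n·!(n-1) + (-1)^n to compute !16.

7697064251745

!16 = 16·481066515734 + 1 = 7697064251745.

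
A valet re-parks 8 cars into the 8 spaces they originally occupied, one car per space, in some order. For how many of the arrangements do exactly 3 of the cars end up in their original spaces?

Pick the 3 fixed positions: C(8,3) = 56 ways.
The remaining 5 must be deranged: !5 = 44.
Total: 56 × 44 = 2464.

2464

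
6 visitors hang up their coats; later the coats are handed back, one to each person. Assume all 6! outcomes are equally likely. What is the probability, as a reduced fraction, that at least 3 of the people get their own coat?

7/90

Favorable outcomes: Σ_{i≥3} C(6,i)·!(6-i) = 20·2 + 15·1 + 6·0 + 1·1 = 56.
Total outcomes: 6! = 720.
Probability = 56/720 = 7/90.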